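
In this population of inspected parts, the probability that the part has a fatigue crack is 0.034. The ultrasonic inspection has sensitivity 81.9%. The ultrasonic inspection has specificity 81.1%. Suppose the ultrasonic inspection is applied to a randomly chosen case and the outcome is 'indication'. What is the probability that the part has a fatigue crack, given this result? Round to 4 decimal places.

Write H for 'the part has a fatigue crack'. Prior odds H:¬H = 0.034/0.966 = 0.035197. For the 'indication' outcome, the likelihood ratio is 0.819/0.189 = 4.3333.
Posterior odds = 0.035197 × 4.3333 = 0.15252, so P(H|E) = 0.15252/(1+0.15252) = 0.1323.

P(H | E) ≈ 0.1323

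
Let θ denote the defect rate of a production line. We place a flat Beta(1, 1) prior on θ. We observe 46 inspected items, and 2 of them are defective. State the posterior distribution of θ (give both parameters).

Posterior: Beta(3, 45)

The binomial likelihood is conjugate to the Beta prior: with 2 successes and 44 failures, the posterior is Beta(1+2, 1+44) = Beta(3, 45).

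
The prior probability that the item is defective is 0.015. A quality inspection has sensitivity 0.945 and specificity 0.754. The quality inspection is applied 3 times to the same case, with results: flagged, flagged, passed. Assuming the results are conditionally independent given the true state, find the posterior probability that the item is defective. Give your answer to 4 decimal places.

Let H be the event that the item is defective; start with P(H) = 0.015. P('flagged'|H) = 0.945, P('flagged'|¬H) = 0.246.
Update on result 1 ('flagged'): P(H) ← 0.945·0.0150 / (0.945·0.0150 + 0.246·0.9850) = 0.014175/0.25649 = 0.0553.
Update on result 2 ('flagged'): P(H) ← 0.945·0.0553 / (0.945·0.0553 + 0.246·0.9447) = 0.052227/0.28463 = 0.1835.
Update on result 3 ('passed'): P(H) ← 0.055·0.1835 / (0.055·0.1835 + 0.754·0.8165) = 0.010092/0.62574 = 0.0161.

Posterior P(H) ≈ 0.0161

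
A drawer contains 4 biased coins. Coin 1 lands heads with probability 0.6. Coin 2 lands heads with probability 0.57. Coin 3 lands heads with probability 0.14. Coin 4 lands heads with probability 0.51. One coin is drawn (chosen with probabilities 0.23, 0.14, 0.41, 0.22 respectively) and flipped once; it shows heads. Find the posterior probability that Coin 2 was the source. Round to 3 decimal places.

Tabulate prior·likelihood by source: [1] prior 0.23, lik 0.6, product 0.1380; [2] prior 0.14, lik 0.57, product 0.07980; [3] prior 0.41, lik 0.14, product 0.05740; [4] prior 0.22, lik 0.51, product 0.1122.
Normalizing constant = 0.38740; the posterior for Coin 2 is its product over the sum, 0.07980/0.38740 = 0.206.

Posterior probability ≈ 0.206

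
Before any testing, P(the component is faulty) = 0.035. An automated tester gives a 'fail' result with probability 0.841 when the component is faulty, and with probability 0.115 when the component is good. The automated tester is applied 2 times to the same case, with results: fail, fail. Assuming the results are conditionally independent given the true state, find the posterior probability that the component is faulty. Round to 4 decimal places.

Posterior P(H) ≈ 0.6598

Let H be the event that the component is faulty; start with P(H) = 0.035. P('fail'|H) = 0.841, P('fail'|¬H) = 0.115.
Update on result 1 ('fail'): P(H) ← 0.841·0.0350 / (0.841·0.0350 + 0.115·0.9650) = 0.029435/0.14041 = 0.2096.
Update on result 2 ('fail'): P(H) ← 0.841·0.2096 / (0.841·0.2096 + 0.115·0.7904) = 0.17630/0.26720 = 0.6598.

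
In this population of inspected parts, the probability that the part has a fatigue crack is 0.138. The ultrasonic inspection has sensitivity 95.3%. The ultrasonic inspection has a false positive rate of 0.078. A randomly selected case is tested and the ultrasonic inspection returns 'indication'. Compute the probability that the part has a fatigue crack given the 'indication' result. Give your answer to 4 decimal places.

P(H | E) ≈ 0.6617

Write H for 'the part has a fatigue crack'. Prior odds H:¬H = 0.138/0.862 = 0.16009. For the 'indication' outcome, the likelihood ratio is 0.953/0.078 = 12.218.
Posterior odds = 0.16009 × 12.218 = 1.9560, so P(H|E) = 1.9560/(1+1.9560) = 0.6617.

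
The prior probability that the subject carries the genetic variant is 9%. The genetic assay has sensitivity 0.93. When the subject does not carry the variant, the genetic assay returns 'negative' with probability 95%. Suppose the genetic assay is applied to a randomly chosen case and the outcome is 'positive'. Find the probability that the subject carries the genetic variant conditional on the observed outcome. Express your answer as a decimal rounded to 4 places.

P(H | E) ≈ 0.6478

Let H be the event that the subject carries the genetic variant. P(H) = 0.09, so P(¬H) = 0.91. With E the 'positive' result, P(E|H) = 0.93 and P(E|¬H) = 0.05.
P(E) = 0.93·0.09 + 0.05·0.91 = 0.083700 + 0.045500 = 0.12920.
By Bayes' theorem, P(H|E) = 0.083700 / 0.12920 = 0.6478.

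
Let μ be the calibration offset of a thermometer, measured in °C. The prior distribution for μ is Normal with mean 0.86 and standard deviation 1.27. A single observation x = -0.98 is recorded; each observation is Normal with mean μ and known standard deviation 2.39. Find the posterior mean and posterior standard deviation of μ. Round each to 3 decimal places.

Posterior mean ≈ 0.455; posterior SD ≈ 1.121

Prior precision 1/τ₀² = 1/1.27² = 0.620001; data precision n/σ² = 1/2.39² = 0.175067.
Posterior precision = 0.620001 + 0.175067 = 0.795068, giving posterior SD = 1/√0.795068 = 1.121.
Posterior mean = (0.620001·0.86 + 0.175067·-0.98) / 0.795068 = 0.455.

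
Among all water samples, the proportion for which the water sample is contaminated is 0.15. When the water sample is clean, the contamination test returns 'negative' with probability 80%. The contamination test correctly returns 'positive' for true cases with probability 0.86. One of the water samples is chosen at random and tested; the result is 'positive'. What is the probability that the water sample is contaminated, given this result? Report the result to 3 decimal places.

Write H for 'the water sample is contaminated'. Prior odds H:¬H = 0.15/0.85 = 0.17647. For the 'positive' outcome, the likelihood ratio is 0.86/0.2 = 4.3000.
Posterior odds = 0.17647 × 4.3000 = 0.75882, so P(H|E) = 0.75882/(1+0.75882) = 0.431.

P(H | E) ≈ 0.431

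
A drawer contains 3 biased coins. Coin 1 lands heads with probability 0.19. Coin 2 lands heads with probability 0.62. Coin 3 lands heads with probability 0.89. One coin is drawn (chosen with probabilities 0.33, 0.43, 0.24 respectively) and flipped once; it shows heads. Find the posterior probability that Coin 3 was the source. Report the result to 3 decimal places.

Posterior probability ≈ 0.393

P(heads|C1) = 0.19; P(heads|C2) = 0.62; P(heads|C3) = 0.89.
Prior × likelihood for each source: 0.33·0.19=0.06270, 0.43·0.62=0.2666, 0.24·0.89=0.2136. Summing gives P(heads) = 0.54290.
P(Coin 3 | heads) = 0.2136 / 0.54290 = 0.393.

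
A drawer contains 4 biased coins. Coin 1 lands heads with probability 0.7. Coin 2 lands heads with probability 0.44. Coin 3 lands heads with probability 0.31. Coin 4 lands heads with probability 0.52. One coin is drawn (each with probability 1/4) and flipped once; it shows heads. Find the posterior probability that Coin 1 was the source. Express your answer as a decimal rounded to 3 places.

P(heads|C1) = 0.7; P(heads|C2) = 0.44; P(heads|C3) = 0.31; P(heads|C4) = 0.52.
Prior × likelihood for each source: 0.25·0.7=0.1750, 0.25·0.44=0.1100, 0.25·0.31=0.07750, 0.25·0.52=0.1300. Summing gives P(heads) = 0.49250.
P(Coin 1 | heads) = 0.1750 / 0.49250 = 0.355.

Posterior probability ≈ 0.355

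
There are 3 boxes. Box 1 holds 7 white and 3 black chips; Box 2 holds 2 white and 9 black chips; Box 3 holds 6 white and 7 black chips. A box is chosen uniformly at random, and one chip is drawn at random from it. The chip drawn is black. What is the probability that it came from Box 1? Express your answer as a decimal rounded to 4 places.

Posterior probability ≈ 0.1811

P(black|Box 1) = 0.3; P(black|Box 2) = 0.8182; P(black|Box 3) = 0.5385.
Prior × likelihood for each source: 0.333333·0.3=0.1000, 0.333333·0.8182=0.2727, 0.333333·0.5385=0.1795. Summing gives P(black) = 0.55221.
P(Box 1 | black) = 0.1000 / 0.55221 = 0.1811.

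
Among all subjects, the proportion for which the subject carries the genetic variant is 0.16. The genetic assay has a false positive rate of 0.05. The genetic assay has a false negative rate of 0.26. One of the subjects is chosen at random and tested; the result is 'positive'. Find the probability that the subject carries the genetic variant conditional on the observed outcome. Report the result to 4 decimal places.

P(H | E) ≈ 0.7382

Write H for 'the subject carries the genetic variant'. Prior odds H:¬H = 0.16/0.84 = 0.19048. For the 'positive' outcome, the likelihood ratio is 0.74/0.05 = 14.800.
Posterior odds = 0.19048 × 14.800 = 2.8190, so P(H|E) = 2.8190/(1+2.8190) = 0.7382.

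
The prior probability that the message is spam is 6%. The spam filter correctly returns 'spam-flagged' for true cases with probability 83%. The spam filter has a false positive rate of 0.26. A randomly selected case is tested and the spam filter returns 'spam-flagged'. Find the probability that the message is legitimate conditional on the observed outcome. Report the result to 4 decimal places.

P(¬H | E) ≈ 0.8307

Write H for 'the message is spam'. Prior odds H:¬H = 0.06/0.94 = 0.063830. For the 'spam-flagged' outcome, the likelihood ratio is 0.83/0.26 = 3.1923.
Posterior odds = 0.063830 × 3.1923 = 0.20376, so P(H|E) = 0.20376/(1+0.20376) = 0.1693. Then P(¬H|E) = 1 − 0.1693 = 0.8307.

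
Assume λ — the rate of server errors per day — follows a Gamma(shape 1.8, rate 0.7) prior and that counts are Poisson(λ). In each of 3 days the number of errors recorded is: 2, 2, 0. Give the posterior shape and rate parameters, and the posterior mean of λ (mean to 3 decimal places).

Total count ∑xᵢ = 4 over n = 3 days.
Gamma is conjugate to the Poisson likelihood: posterior is Gamma(shape = 1.8+4 = 5.8, rate = 0.7+3 = 3.7).
E[λ | data] = 5.8/3.7 = 1.568.

Posterior: Gamma(shape=5.8, rate=3.7); mean ≈ 1.568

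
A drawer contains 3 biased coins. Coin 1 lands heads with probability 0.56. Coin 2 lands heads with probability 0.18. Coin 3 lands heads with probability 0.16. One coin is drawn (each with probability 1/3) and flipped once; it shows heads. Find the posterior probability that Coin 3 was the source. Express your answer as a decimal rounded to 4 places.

Tabulate prior·likelihood by source: [1] prior 0.333333, lik 0.56, product 0.1867; [2] prior 0.333333, lik 0.18, product 0.06000; [3] prior 0.333333, lik 0.16, product 0.05333.
Normalizing constant = 0.30000; the posterior for Coin 3 is its product over the sum, 0.05333/0.30000 = 0.1778.

Posterior probability ≈ 0.1778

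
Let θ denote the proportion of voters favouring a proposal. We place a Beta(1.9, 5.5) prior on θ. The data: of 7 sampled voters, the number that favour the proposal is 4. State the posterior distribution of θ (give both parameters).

Posterior: Beta(5.9, 8.5)

Observing 4 successes and 3 failures updates Beta(1.9, 5.5) by adding the success and failure counts to the two shape parameters: α = 1.9+4 = 5.9, β = 5.5+3 = 8.5.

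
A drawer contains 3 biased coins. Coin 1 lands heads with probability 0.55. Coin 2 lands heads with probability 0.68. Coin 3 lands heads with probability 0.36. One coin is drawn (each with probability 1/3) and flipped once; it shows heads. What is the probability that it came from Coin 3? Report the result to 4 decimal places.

Posterior probability ≈ 0.2264

P(heads|C1) = 0.55; P(heads|C2) = 0.68; P(heads|C3) = 0.36.
Prior × likelihood for each source: 0.333333·0.55=0.1833, 0.333333·0.68=0.2267, 0.333333·0.36=0.1200. Summing gives P(heads) = 0.53000.
P(Coin 3 | heads) = 0.1200 / 0.53000 = 0.2264.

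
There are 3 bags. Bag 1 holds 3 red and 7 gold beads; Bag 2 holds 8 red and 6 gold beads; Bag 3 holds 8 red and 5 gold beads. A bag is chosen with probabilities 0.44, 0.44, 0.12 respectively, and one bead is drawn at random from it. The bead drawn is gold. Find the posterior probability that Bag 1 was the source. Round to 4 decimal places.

P(gold|Bag 1) = 0.7; P(gold|Bag 2) = 0.4286; P(gold|Bag 3) = 0.3846.
Prior × likelihood for each source: 0.44·0.7=0.3080, 0.44·0.4286=0.1886, 0.12·0.3846=0.04615. Summing gives P(gold) = 0.54273.
P(Bag 1 | gold) = 0.3080 / 0.54273 = 0.5675.

Posterior probability ≈ 0.5675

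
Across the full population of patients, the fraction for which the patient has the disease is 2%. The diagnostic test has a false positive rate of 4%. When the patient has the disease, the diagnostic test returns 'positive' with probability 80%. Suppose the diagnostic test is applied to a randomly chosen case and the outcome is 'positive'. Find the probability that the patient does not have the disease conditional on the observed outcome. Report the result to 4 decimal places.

Let H be the event that the patient has the disease. P(H) = 0.02, so P(¬H) = 0.98. With E the 'positive' result, P(E|H) = 0.8 and P(E|¬H) = 0.04.
P(E) = 0.8·0.02 + 0.04·0.98 = 0.016000 + 0.039200 = 0.055200.
By Bayes' theorem, P(H|E) = 0.016000 / 0.055200 = 0.2899. Hence P(¬H|E) = 1 − 0.2899 = 0.7101.

P(¬H | E) ≈ 0.7101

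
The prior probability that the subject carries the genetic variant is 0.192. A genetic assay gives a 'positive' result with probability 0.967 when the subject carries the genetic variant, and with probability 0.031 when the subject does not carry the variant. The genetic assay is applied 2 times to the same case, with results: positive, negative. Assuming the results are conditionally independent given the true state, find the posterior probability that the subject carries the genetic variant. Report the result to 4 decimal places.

Posterior P(H) ≈ 0.2016

Let H be the event that the subject carries the genetic variant; start with P(H) = 0.192. P('positive'|H) = 0.967, P('positive'|¬H) = 0.031.
Update on result 1 ('positive'): P(H) ← 0.967·0.1920 / (0.967·0.1920 + 0.031·0.8080) = 0.18566/0.21071 = 0.8811.
Update on result 2 ('negative'): P(H) ← 0.033·0.8811 / (0.033·0.8811 + 0.969·0.1189) = 0.029077/0.14427 = 0.2016.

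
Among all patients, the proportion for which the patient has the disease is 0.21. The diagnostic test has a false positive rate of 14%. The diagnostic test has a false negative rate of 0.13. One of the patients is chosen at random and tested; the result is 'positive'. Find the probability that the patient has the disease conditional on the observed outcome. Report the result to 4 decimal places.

Write H for 'the patient has the disease'. Prior odds H:¬H = 0.21/0.79 = 0.26582. For the 'positive' outcome, the likelihood ratio is 0.87/0.14 = 6.2143.
Posterior odds = 0.26582 × 6.2143 = 1.6519, so P(H|E) = 1.6519/(1+1.6519) = 0.6229.

P(H | E) ≈ 0.6229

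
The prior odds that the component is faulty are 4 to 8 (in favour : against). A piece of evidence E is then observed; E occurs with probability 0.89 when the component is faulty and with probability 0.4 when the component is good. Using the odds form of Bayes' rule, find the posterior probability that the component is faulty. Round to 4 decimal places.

Prior odds = 4/8 = 0.50000. In log-odds, ln(0.50000) = -0.69315.
Add log likelihood ratio: ln(2.2250) = 0.79976.
Posterior log-odds = 0.10661, so posterior odds = exp(0.10661) = 1.1125. Converting, P(H|E) = 1.1125/2.1125 = 0.5266.

Posterior probability ≈ 0.5266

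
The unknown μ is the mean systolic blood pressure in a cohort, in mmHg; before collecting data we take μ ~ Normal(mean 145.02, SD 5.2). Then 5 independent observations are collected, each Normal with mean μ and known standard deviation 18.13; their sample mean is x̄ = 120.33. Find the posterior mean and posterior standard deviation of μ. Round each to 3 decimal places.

Posterior mean ≈ 137.824; posterior SD ≈ 4.377

With known σ, the Normal prior is conjugate. Weight on the data is w = (n/σ²)/(n/σ² + 1/τ₀²) = 0.0152116/(0.0152116+0.0369822) = 0.29144.
Posterior mean = w·x̄ + (1−w)·μ₀ = 0.29144·120.33 + 0.70856·145.02 = 137.824. Posterior variance = 1/(0.0152116+0.0369822) = 19.1594, so SD = 4.377.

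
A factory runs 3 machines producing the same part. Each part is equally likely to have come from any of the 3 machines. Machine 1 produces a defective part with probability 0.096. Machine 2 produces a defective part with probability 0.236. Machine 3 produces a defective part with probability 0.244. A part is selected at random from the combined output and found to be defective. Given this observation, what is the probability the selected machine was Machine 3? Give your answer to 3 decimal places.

Tabulate prior·likelihood by source: [1] prior 0.333333, lik 0.096, product 0.03200; [2] prior 0.333333, lik 0.236, product 0.07867; [3] prior 0.333333, lik 0.244, product 0.08133.
Normalizing constant = 0.19200; the posterior for Machine 3 is its product over the sum, 0.08133/0.19200 = 0.424.

Posterior probability ≈ 0.424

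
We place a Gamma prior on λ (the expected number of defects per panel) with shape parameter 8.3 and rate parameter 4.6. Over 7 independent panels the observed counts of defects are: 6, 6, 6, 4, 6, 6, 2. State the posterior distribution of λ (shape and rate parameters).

Total count ∑xᵢ = 36 over n = 7 panels.
Gamma is conjugate to the Poisson likelihood: posterior is Gamma(shape = 8.3+36 = 44.3, rate = 4.6+7 = 11.6).

Posterior: Gamma(shape=44.3, rate=11.6)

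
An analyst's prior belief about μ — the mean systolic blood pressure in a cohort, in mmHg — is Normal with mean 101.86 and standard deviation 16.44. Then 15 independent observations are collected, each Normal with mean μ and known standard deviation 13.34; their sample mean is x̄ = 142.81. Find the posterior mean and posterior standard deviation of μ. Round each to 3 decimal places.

Posterior mean ≈ 141.088; posterior SD ≈ 3.371

Prior precision 1/τ₀² = 1/16.44² = 0.00369995; data precision n/σ² = 15/13.34² = 0.0842907.
Posterior precision = 0.00369995 + 0.0842907 = 0.0879906, giving posterior SD = 1/√0.0879906 = 3.371.
Posterior mean = (0.00369995·101.86 + 0.0842907·142.81) / 0.0879906 = 141.088.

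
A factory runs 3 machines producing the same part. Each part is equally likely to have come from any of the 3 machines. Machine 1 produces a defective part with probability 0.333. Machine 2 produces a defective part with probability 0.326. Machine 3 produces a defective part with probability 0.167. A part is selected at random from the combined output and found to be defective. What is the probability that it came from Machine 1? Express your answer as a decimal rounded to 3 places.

Posterior probability ≈ 0.403

Tabulate prior·likelihood by source: [1] prior 0.333333, lik 0.333, product 0.1110; [2] prior 0.333333, lik 0.326, product 0.1087; [3] prior 0.333333, lik 0.167, product 0.05567.
Normalizing constant = 0.27533; the posterior for Machine 1 is its product over the sum, 0.1110/0.27533 = 0.403.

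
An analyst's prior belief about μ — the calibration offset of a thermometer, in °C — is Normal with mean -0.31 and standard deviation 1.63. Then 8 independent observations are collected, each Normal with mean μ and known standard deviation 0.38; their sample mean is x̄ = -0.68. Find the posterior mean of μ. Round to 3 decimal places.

Prior precision 1/τ₀² = 1/1.63² = 0.376378; data precision n/σ² = 8/0.38² = 55.4017.
Posterior precision = 0.376378 + 55.4017 = 55.7780.
Posterior mean = (0.376378·-0.31 + 55.4017·-0.68) / 55.7780 = -0.678.

Posterior mean ≈ -0.678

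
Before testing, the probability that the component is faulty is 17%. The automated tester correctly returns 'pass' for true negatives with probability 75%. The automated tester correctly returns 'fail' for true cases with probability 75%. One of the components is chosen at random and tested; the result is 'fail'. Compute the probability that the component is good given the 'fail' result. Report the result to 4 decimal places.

P(¬H | E) ≈ 0.6194

Write H for 'the component is faulty'. Prior odds H:¬H = 0.17/0.83 = 0.20482. For the 'fail' outcome, the likelihood ratio is 0.75/0.25 = 3.0000.
Posterior odds = 0.20482 × 3.0000 = 0.61446, so P(H|E) = 0.61446/(1+0.61446) = 0.3806. Then P(¬H|E) = 1 − 0.3806 = 0.6194.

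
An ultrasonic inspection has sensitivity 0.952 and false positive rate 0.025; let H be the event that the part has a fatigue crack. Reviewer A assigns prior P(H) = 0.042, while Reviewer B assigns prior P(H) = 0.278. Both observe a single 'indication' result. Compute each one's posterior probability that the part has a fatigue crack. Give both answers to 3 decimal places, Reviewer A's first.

Reviewer A: 0.625; Reviewer B: 0.936

P('+'|H) = 0.952, P('+'|¬H) = 0.025.
Reviewer A: numerator 0.952·0.042 = 0.039984; evidence = 0.039984+0.025·0.958 = 0.063934; posterior = 0.625.
Reviewer B: numerator 0.952·0.278 = 0.26466; evidence = 0.26466+0.025·0.722 = 0.28271; posterior = 0.936.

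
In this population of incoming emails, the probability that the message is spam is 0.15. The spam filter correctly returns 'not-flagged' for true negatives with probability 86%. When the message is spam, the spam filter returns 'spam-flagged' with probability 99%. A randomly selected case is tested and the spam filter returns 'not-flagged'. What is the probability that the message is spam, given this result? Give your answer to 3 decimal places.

P(H | E) ≈ 0.002

Let H be the event that the message is spam. P(H) = 0.15, so P(¬H) = 0.85. With E the 'not-flagged' result, P(E|H) = 0.01 and P(E|¬H) = 0.86.
P(E) = 0.01·0.15 + 0.86·0.85 = 0.0015000 + 0.73100 = 0.73250.
By Bayes' theorem, P(H|E) = 0.0015000 / 0.73250 = 0.002.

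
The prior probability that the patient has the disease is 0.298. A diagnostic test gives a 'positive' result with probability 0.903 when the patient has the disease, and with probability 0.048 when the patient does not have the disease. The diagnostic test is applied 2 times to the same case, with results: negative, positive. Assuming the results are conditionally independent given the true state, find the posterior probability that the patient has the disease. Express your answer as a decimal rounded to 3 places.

Posterior P(H) ≈ 0.449

With H the event that the patient has the disease, the joint likelihood of the observed sequence is P(data|H) = 0.097·0.903 = 0.087591 and P(data|¬H) = 0.952·0.048 = 0.045696.
Bayes: P(H|data) = 0.298·0.087591 / (0.298·0.087591 + 0.702·0.045696) = 0.026102/0.058181 = 0.4486.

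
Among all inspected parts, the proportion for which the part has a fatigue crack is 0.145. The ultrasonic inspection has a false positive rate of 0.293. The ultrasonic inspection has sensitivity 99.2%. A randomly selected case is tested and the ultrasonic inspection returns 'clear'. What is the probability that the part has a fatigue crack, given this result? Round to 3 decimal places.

Write H for 'the part has a fatigue crack'. Prior odds H:¬H = 0.145/0.855 = 0.16959. For the 'clear' outcome, the likelihood ratio is 0.008/0.707 = 0.011315.
Posterior odds = 0.16959 × 0.011315 = 0.0019190, so P(H|E) = 0.0019190/(1+0.0019190) = 0.002.

P(H | E) ≈ 0.002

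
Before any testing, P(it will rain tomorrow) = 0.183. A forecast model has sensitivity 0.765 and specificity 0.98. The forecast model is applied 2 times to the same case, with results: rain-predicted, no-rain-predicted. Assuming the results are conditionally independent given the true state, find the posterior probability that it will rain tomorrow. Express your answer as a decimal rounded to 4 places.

Posterior P(H) ≈ 0.6726

With H the event that it will rain tomorrow, the joint likelihood of the observed sequence is P(data|H) = 0.765·0.235 = 0.17977 and P(data|¬H) = 0.02·0.98 = 0.019600.
Bayes: P(H|data) = 0.183·0.17977 / (0.183·0.17977 + 0.817·0.019600) = 0.032899/0.048912 = 0.6726.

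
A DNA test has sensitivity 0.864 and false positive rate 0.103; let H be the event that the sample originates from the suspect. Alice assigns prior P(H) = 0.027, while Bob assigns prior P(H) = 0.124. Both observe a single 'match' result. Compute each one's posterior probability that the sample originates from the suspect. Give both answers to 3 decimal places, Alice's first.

Alice: 0.189; Bob: 0.543

The likelihood ratio for a 'match' result is 0.864/0.103 = 8.3883.
Alice: prior odds 0.027/0.973 = 0.027749; posterior odds 0.23277; posterior probability 0.189.
Bob: prior odds 0.124/0.876 = 0.14155; posterior odds 1.1874; posterior probability 0.543.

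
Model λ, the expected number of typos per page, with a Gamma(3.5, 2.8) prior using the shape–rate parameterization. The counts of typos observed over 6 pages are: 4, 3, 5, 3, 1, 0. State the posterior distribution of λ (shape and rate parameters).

Posterior: Gamma(shape=19.5, rate=8.8)

Total count ∑xᵢ = 16 over n = 6 pages.
Gamma is conjugate to the Poisson likelihood: posterior is Gamma(shape = 3.5+16 = 19.5, rate = 2.8+6 = 8.8).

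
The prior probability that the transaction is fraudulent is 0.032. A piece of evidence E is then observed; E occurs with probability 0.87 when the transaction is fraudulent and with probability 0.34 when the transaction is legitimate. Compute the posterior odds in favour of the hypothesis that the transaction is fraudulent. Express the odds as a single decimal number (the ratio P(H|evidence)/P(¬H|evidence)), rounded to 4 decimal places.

Prior odds = 0.032/(1−0.032) = 0.033058.
Likelihood ratio for E = 0.87/0.34 = 2.5588.
Posterior odds = prior odds × LR = 0.084589.

Posterior odds ≈ 0.0846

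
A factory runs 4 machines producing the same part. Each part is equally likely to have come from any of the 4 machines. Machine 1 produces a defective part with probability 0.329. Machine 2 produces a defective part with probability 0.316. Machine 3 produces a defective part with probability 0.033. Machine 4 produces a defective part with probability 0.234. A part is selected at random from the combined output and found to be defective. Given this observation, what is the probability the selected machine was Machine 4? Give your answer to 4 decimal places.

Posterior probability ≈ 0.2566

P(defective|M1) = 0.329; P(defective|M2) = 0.316; P(defective|M3) = 0.033; P(defective|M4) = 0.234.
Prior × likelihood for each source: 0.25·0.329=0.08225, 0.25·0.316=0.07900, 0.25·0.033=0.008250, 0.25·0.234=0.05850. Summing gives P(defective) = 0.22800.
P(Machine 4 | defective) = 0.05850 / 0.22800 = 0.2566.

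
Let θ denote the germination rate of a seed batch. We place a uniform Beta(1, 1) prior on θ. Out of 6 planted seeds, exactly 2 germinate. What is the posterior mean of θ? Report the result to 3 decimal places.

Posterior mean ≈ 0.375

The binomial likelihood is conjugate to the Beta prior: with 2 successes and 4 failures, the posterior is Beta(1+2, 1+4) = Beta(3, 5).
Posterior mean = α/(α+β) = 3/8 = 0.375.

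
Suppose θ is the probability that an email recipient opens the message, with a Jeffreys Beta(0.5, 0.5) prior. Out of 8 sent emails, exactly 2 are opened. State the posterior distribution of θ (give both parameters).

Posterior: Beta(2.5, 6.5)

The binomial likelihood is conjugate to the Beta prior: with 2 successes and 6 failures, the posterior is Beta(0.5+2, 0.5+6) = Beta(2.5, 6.5).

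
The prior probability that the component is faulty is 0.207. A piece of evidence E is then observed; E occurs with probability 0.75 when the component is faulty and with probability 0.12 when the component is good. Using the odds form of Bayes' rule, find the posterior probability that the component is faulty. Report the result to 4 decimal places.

Posterior probability ≈ 0.6200

Prior odds = 0.207/(1−0.207) = 0.26103.
Likelihood ratio for E = 0.75/0.12 = 6.2500.
Posterior odds = prior odds × LR = 1.6315.
Posterior probability = odds/(1+odds) = 1.6315/2.6315 = 0.6200.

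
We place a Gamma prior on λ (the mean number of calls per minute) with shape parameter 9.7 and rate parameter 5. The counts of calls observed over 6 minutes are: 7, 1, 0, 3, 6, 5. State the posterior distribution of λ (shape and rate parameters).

The Poisson likelihood adds the total count to the shape and the number of exposure periods to the rate. Here ∑xᵢ = 22 and n = 6, so shape 9.7→31.7 and rate 5→11.

Posterior: Gamma(shape=31.7, rate=11)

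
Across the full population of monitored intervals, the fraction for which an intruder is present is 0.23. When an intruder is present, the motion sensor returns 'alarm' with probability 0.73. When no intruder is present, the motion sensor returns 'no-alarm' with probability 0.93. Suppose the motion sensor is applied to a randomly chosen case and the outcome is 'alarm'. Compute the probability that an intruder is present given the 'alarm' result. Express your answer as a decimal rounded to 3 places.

P(H | E) ≈ 0.757

Let H be the event that an intruder is present. P(H) = 0.23, so P(¬H) = 0.77. With E the 'alarm' result, P(E|H) = 0.73 and P(E|¬H) = 0.07.
P(E) = 0.73·0.23 + 0.07·0.77 = 0.16790 + 0.053900 = 0.22180.
By Bayes' theorem, P(H|E) = 0.16790 / 0.22180 = 0.757.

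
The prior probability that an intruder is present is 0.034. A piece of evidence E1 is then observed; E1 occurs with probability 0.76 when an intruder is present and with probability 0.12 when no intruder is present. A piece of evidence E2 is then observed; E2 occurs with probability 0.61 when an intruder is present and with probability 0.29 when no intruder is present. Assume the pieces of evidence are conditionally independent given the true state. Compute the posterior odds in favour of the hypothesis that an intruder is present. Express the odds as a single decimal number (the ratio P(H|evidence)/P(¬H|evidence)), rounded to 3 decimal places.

Prior odds = 0.034/(1−0.034) = 0.035197. In log-odds, ln(0.035197) = -3.3468.
Add log likelihood ratios: ln(6.3333) + ln(2.1034) = 2.5894.
Posterior log-odds = -0.75740, so posterior odds = exp(-0.75740) = 0.46888.

Posterior odds ≈ 0.469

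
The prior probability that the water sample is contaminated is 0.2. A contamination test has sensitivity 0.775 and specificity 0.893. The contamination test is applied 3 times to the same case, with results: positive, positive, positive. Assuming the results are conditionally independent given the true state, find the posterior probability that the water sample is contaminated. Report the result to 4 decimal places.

Posterior P(H) ≈ 0.9896

Let H be the event that the water sample is contaminated; start with P(H) = 0.2. P('positive'|H) = 0.775, P('positive'|¬H) = 0.107.
Update on result 1 ('positive'): P(H) ← 0.775·0.2000 / (0.775·0.2000 + 0.107·0.8000) = 0.15500/0.24060 = 0.6442.
Update on result 2 ('positive'): P(H) ← 0.775·0.6442 / (0.775·0.6442 + 0.107·0.3558) = 0.49927/0.53734 = 0.9292.
Update on result 3 ('positive'): P(H) ← 0.775·0.9292 / (0.775·0.9292 + 0.107·0.0708) = 0.72009/0.72768 = 0.9896.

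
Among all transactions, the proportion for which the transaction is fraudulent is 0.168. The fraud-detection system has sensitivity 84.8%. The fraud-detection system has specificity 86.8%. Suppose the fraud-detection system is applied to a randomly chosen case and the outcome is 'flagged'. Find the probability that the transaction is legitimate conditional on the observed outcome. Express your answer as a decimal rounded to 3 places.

P(¬H | E) ≈ 0.435

Let H be the event that the transaction is fraudulent. P(H) = 0.168, so P(¬H) = 0.832. With E the 'flagged' result, P(E|H) = 0.848 and P(E|¬H) = 0.132.
P(E) = 0.848·0.168 + 0.132·0.832 = 0.14246 + 0.10982 = 0.25229.
By Bayes' theorem, P(H|E) = 0.14246 / 0.25229 = 0.565. Hence P(¬H|E) = 1 − 0.565 = 0.435.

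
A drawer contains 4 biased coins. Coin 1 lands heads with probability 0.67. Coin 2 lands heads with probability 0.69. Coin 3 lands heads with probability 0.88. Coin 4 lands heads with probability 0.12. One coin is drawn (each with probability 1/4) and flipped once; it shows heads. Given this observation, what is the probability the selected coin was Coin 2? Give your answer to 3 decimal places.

Posterior probability ≈ 0.292

Tabulate prior·likelihood by source: [1] prior 0.25, lik 0.67, product 0.1675; [2] prior 0.25, lik 0.69, product 0.1725; [3] prior 0.25, lik 0.88, product 0.2200; [4] prior 0.25, lik 0.12, product 0.03000.
Normalizing constant = 0.59000; the posterior for Coin 2 is its product over the sum, 0.1725/0.59000 = 0.292.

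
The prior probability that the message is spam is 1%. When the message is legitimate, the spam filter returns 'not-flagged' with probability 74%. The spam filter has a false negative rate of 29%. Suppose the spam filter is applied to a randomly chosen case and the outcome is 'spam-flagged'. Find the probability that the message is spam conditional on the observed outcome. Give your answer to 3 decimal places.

P(H | E) ≈ 0.027

Let H be the event that the message is spam. P(H) = 0.01, so P(¬H) = 0.99. With E the 'spam-flagged' result, P(E|H) = 0.71 and P(E|¬H) = 0.26.
P(E) = 0.71·0.01 + 0.26·0.99 = 0.0071000 + 0.25740 = 0.26450.
By Bayes' theorem, P(H|E) = 0.0071000 / 0.26450 = 0.027.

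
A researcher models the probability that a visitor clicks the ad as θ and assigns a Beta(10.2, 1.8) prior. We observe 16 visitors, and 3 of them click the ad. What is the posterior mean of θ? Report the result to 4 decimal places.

Observing 3 successes and 13 failures updates Beta(10.2, 1.8) by adding the success and failure counts to the two shape parameters: α = 10.2+3 = 13.2, β = 1.8+13 = 14.8.
Posterior mean = α/(α+β) = 13.2/28 = 0.4714.

Posterior mean ≈ 0.4714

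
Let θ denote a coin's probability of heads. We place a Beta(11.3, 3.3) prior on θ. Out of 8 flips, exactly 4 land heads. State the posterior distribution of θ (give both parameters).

The binomial likelihood is conjugate to the Beta prior: with 4 successes and 4 failures, the posterior is Beta(11.3+4, 3.3+4) = Beta(15.3, 7.3).

Posterior: Beta(15.3, 7.3)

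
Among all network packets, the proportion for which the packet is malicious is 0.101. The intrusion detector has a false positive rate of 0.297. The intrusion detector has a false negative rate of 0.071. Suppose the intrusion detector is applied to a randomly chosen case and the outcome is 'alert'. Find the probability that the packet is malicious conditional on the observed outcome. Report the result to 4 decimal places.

P(H | E) ≈ 0.2600

Write H for 'the packet is malicious'. Prior odds H:¬H = 0.101/0.899 = 0.11235. For the 'alert' outcome, the likelihood ratio is 0.929/0.297 = 3.1279.
Posterior odds = 0.11235 × 3.1279 = 0.35142, so P(H|E) = 0.35142/(1+0.35142) = 0.2600.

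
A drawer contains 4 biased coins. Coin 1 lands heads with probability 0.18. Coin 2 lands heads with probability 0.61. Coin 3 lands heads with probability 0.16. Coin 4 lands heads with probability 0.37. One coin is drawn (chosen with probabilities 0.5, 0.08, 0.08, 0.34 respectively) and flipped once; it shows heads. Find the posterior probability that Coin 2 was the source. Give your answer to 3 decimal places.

P(heads|C1) = 0.18; P(heads|C2) = 0.61; P(heads|C3) = 0.16; P(heads|C4) = 0.37.
Prior × likelihood for each source: 0.5·0.18=0.09000, 0.08·0.61=0.04880, 0.08·0.16=0.01280, 0.34·0.37=0.1258. Summing gives P(heads) = 0.27740.
P(Coin 2 | heads) = 0.04880 / 0.27740 = 0.176.

Posterior probability ≈ 0.176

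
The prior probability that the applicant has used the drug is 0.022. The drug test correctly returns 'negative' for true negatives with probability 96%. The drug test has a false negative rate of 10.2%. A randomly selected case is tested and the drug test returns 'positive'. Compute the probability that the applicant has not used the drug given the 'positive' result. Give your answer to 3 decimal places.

Let H be the event that the applicant has used the drug. P(H) = 0.022, so P(¬H) = 0.978. With E the 'positive' result, P(E|H) = 0.898 and P(E|¬H) = 0.04.
P(E) = 0.898·0.022 + 0.04·0.978 = 0.019756 + 0.039120 = 0.058876.
By Bayes' theorem, P(H|E) = 0.019756 / 0.058876 = 0.336. Hence P(¬H|E) = 1 − 0.336 = 0.664.

P(¬H | E) ≈ 0.664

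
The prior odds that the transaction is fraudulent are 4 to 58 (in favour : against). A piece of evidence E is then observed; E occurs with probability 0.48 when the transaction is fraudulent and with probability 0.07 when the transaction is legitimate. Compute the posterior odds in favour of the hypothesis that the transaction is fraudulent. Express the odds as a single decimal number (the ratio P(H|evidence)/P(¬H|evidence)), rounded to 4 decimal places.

Posterior odds ≈ 0.4729

Prior odds = 4/58 = 0.068966.
Likelihood ratio for E = 0.48/0.07 = 6.8571.
Posterior odds = prior odds × LR = 0.47291.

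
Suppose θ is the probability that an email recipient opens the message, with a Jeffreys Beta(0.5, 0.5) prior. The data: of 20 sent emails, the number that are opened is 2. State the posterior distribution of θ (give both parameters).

Posterior: Beta(2.5, 18.5)

Observing 2 successes and 18 failures updates Beta(0.5, 0.5) by adding the success and failure counts to the two shape parameters: α = 0.5+2 = 2.5, β = 0.5+18 = 18.5.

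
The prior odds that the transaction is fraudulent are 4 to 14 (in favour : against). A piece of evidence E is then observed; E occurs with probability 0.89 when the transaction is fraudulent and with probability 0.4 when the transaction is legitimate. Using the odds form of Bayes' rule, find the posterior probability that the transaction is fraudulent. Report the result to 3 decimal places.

Posterior probability ≈ 0.389

Prior odds = 4/14 = 0.28571. In log-odds, ln(0.28571) = -1.2528.
Add log likelihood ratio: ln(2.2250) = 0.79976.
Posterior log-odds = -0.45301, so posterior odds = exp(-0.45301) = 0.63571. Converting, P(H|E) = 0.63571/1.6357 = 0.389.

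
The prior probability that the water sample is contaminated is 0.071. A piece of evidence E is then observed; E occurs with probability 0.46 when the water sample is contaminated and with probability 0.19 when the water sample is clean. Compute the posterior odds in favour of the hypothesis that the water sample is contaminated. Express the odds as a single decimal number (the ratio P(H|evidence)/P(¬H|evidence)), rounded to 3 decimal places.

Posterior odds ≈ 0.185

Prior odds = 0.071/(1−0.071) = 0.076426.
Likelihood ratio for E = 0.46/0.19 = 2.4211.
Posterior odds = prior odds × LR = 0.18503.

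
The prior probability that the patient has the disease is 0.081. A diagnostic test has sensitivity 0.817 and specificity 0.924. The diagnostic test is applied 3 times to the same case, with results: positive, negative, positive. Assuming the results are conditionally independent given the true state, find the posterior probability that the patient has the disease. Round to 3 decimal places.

Let H be the event that the patient has the disease; start with P(H) = 0.081. P('positive'|H) = 0.817, P('positive'|¬H) = 0.076.
Update on result 1 ('positive'): P(H) ← 0.817·0.0810 / (0.817·0.0810 + 0.076·0.9190) = 0.066177/0.13602 = 0.4865.
Update on result 2 ('negative'): P(H) ← 0.183·0.4865 / (0.183·0.4865 + 0.924·0.5135) = 0.089033/0.56349 = 0.1580.
Update on result 3 ('positive'): P(H) ← 0.817·0.1580 / (0.817·0.1580 + 0.076·0.8420) = 0.12909/0.19308 = 0.6686.

Posterior P(H) ≈ 0.669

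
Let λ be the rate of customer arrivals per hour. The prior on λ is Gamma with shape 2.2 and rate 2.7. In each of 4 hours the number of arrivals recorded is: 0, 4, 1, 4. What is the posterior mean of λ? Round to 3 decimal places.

The Poisson likelihood adds the total count to the shape and the number of exposure periods to the rate. Here ∑xᵢ = 9 and n = 4, so shape 2.2→11.2 and rate 2.7→6.7.
Posterior mean = shape/rate = 11.2/6.7 = 1.672.

Posterior mean ≈ 1.672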